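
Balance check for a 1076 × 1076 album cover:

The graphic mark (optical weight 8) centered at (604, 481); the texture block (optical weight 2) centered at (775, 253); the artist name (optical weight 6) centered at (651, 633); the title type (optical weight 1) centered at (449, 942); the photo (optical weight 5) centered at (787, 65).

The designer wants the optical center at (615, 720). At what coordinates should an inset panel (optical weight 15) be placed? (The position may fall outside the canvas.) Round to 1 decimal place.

(538.9, 1148.1)

With the inset panel, Σw becomes 8 + 2 + 6 + 1 + 5 + 15 = 37.
x: target moment 37×615 = 22755; current 8·604 + 2·775 + 6·651 + 1·449 + 5·787 = 14672; the inset panel supplies 8083, so x = 8083/15 ≈ 538.87.
y: target moment 37×720 = 26640; current 8·481 + 2·253 + 6·633 + 1·942 + 5·65 = 9419; the inset panel supplies 17221, so y = 17221/15 ≈ 1148.07.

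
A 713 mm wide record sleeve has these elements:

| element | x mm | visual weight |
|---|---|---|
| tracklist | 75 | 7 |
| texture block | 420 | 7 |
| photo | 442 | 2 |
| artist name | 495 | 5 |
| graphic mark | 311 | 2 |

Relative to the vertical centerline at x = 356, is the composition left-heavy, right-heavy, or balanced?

Total weight = 7 + 7 + 2 + 5 + 2 = 23.
Σw·x = 7·75 + 7·420 + 2·442 + 5·495 + 2·311 = 7446, so x̄ = 7446/23 ≈ 323.74.
Since 323.7 is left of 356, the composition reads left-heavy.

left-heavy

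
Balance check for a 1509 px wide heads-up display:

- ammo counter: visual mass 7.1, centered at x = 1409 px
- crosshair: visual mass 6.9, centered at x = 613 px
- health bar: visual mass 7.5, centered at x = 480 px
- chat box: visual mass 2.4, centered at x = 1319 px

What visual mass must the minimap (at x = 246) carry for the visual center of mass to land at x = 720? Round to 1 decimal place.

w ≈ 8.0

Known weights sum to 7.1 + 6.9 + 7.5 + 2.4 = 23.9; their moment is 7.1·1409 + 6.9·613 + 7.5·480 + 2.4·1319 = 20999.2.
For the centroid to hit 720: (20999.2 + w·246) / (23.9 + w) = 720.
Rearranging, w·(246 − 720) = 720·23.9 − 20999.2 = -3791.2, so w ≈ -3791.2/-474 = 8.00.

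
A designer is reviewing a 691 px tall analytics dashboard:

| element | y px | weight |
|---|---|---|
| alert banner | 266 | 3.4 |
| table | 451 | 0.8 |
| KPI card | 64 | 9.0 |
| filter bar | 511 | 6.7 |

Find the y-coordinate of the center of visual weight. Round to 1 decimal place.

Σw = 3.4 + 0.8 + 9.0 + 6.7 = 19.9.
y-moment: 3.4·266 + 0.8·451 + 9.0·64 + 6.7·511 = 5264.9; centroid 5264.9/19.9 ≈ 264.57.

y ≈ 264.6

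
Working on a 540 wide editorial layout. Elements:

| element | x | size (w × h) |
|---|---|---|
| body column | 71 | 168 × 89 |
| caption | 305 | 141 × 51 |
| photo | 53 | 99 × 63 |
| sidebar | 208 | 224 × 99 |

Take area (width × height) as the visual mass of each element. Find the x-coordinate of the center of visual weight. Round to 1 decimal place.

x ≈ 162.2

Taking area as weight: body column 168·89 = 14952, caption 141·51 = 7191, photo 99·63 = 6237, sidebar 224·99 = 22176. Sum 50556.
x-moment: 14952·71 + 7191·305 + 6237·53 + 22176·208 = 8198016; centroid 8198016/50556 ≈ 162.16.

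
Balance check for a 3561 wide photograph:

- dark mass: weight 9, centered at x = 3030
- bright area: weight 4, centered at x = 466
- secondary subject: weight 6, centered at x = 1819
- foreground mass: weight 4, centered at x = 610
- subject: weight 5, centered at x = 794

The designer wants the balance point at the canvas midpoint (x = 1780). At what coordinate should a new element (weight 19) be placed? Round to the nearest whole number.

With the new element, Σw becomes 9 + 4 + 6 + 4 + 5 + 19 = 47.
Along x: (46458 + 19·x) / 47 = 1780 (existing moment 9·3030 + 4·466 + 6·1819 + 4·610 + 5·794 = 46458) ⇒ x = (83660 − 46458) / 19 ≈ 1958.00.

x ≈ 1958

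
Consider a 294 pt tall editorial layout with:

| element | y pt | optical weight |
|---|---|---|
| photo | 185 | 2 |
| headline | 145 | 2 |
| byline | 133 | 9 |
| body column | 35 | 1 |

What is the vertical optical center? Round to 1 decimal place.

Total weight = 2 + 2 + 9 + 1 = 14.
y-moment: 2·185 + 2·145 + 9·133 + 1·35 = 1892; centroid 1892/14 ≈ 135.14.

y ≈ 135.1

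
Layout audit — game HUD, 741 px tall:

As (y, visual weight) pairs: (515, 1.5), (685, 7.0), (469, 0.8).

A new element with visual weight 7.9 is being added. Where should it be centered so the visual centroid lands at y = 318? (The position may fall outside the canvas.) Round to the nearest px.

With the new element, Σw becomes 1.5 + 7.0 + 0.8 + 7.9 = 17.2.
y: need Σw·y = 17.2·318 = 5469.6. Existing = 1.5·515 + 7.0·685 + 0.8·469 = 5942.7. Remainder -473.1 / 7.9 ≈ -59.89.

y ≈ -60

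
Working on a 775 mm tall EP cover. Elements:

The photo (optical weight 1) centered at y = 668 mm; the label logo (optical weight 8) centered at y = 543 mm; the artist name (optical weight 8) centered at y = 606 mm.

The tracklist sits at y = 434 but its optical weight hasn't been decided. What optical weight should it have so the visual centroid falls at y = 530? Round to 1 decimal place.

w ≈ 8.9

Existing Σw = 17 (1 + 8 + 8); existing moment 1·668 + 8·543 + 8·606 = 9860.
For the centroid to hit 530: (9860 + w·434) / (17 + w) = 530.
Rearranging, w·(434 − 530) = 530·17 − 9860 = -850, so w ≈ -850/-96 = 8.85.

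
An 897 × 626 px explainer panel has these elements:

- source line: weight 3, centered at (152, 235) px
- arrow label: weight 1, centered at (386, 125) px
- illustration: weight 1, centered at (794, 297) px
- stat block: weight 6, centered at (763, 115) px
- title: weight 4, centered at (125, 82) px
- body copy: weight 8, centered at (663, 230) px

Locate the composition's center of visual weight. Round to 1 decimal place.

Σw = 3 + 1 + 1 + 6 + 4 + 8 = 23.
Σw·x = 3·152 + 1·386 + 1·794 + 6·763 + 4·125 + 8·663 = 12018, so x̄ = 12018/23 ≈ 522.52.
Σw·y = 3·235 + 1·125 + 1·297 + 6·115 + 4·82 + 8·230 = 3985, so ȳ = 3985/23 ≈ 173.26.

(522.5, 173.3)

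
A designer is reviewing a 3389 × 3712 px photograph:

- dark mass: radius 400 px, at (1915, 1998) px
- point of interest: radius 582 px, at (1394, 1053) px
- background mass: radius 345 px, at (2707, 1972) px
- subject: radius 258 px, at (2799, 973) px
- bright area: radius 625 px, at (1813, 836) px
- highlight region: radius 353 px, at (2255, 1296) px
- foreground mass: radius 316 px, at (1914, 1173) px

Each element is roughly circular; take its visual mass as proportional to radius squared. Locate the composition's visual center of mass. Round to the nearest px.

(1899, 1217)

r² weights: dark mass 400² = 160000, point of interest 582² = 338724, background mass 345² = 119025, subject 258² = 66564, bright area 625² = 390625, highlight region 353² = 124609, foreground mass 316² = 99856. Total = 1299403.
Σw·x = 2467415371; x̄ = 2467415371/1299403 ≈ 1898.88.
Σw·y = 1581027296; ȳ = 1581027296/1299403 ≈ 1216.73.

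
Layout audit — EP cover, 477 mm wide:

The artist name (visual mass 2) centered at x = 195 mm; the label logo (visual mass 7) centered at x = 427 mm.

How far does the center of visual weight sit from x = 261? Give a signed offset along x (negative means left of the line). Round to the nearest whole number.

≈ 114 mm

Total weight = 2 + 7 = 9.
Σw·x = 2·195 + 7·427 = 3379, so x̄ = 3379/9 ≈ 375.44.
Against x = 261, that's 375.44 − 261 = 114.44.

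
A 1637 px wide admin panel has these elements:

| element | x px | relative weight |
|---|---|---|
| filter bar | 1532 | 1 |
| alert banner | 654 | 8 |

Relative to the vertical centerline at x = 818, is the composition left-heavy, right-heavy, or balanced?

left-heavy

Σw = 1 + 8 = 9.
Σw·x = 1·1532 + 8·654 = 6764, so x̄ = 6764/9 ≈ 751.56.
751.6 vs midline 818 → left-heavy.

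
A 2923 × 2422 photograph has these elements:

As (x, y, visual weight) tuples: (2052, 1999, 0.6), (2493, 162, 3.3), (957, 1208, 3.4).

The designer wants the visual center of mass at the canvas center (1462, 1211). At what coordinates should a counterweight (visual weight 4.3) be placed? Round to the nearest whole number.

With the counterweight, Σw becomes 0.6 + 3.3 + 3.4 + 4.3 = 11.6.
x: target moment 11.6×1462 = 16959.2; current 0.6·2052 + 3.3·2493 + 3.4·957 = 12711.9; the counterweight supplies 4247.3, so x = 4247.3/4.3 ≈ 987.74.
y: target moment 11.6×1211 = 14047.6; current 0.6·1999 + 3.3·162 + 3.4·1208 = 5841.2; the counterweight supplies 8206.4, so y = 8206.4/4.3 ≈ 1908.47.

(988, 1908)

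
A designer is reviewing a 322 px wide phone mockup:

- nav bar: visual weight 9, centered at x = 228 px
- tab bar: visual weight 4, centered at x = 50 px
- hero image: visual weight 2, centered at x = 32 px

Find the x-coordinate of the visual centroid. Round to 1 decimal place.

Total weight = 9 + 4 + 2 = 15.
x-moment: 9·228 + 4·50 + 2·32 = 2316; centroid 2316/15 ≈ 154.40.

x ≈ 154.4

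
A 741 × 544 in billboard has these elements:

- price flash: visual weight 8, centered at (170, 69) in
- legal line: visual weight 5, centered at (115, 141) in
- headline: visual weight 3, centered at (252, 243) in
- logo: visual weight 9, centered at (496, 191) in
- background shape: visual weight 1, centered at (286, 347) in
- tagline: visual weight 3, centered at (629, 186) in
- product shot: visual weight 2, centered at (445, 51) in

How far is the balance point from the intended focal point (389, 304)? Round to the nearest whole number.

Weights sum to 8 + 5 + 3 + 9 + 1 + 3 + 2 = 31.
Σw·x = 10218; x̄ = 10218/31 ≈ 329.61.
y: moment 4712 / weight 31 ≈ 152.00
Relative to (389, 304): Δ = (-59.39, -152.00); |Δ| = √(-59.39² + -152.00²) ≈ 163.19.

≈ 163 in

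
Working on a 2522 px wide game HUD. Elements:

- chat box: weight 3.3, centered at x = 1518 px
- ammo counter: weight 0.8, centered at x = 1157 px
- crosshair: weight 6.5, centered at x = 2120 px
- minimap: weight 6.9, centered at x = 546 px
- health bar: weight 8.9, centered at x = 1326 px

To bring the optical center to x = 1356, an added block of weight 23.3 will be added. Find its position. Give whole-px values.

With the added block, Σw becomes 3.3 + 0.8 + 6.5 + 6.9 + 8.9 + 23.3 = 49.7.
Along x: (35283.8 + 23.3·x) / 49.7 = 1356 (existing moment 3.3·1518 + 0.8·1157 + 6.5·2120 + 6.9·546 + 8.9·1326 = 35283.8) ⇒ x = (67393.2 − 35283.8) / 23.3 ≈ 1378.09.

x ≈ 1378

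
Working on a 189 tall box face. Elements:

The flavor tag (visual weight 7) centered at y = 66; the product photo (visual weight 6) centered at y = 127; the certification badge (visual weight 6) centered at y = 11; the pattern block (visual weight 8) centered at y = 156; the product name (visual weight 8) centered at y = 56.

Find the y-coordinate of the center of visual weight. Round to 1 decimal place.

y ≈ 85.3

Total weight = 7 + 6 + 6 + 8 + 8 = 35.
y: (7·66 + 6·127 + 6·11 + 8·156 + 8·56) / 35 = 2986 / 35 ≈ 85.31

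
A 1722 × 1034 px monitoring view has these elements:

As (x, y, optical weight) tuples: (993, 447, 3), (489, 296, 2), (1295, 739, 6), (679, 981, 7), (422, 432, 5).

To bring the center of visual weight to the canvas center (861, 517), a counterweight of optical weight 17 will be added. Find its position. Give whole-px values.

(932, 311)

With the counterweight, Σw becomes 3 + 2 + 6 + 7 + 5 + 17 = 40.
x: target moment 40×861 = 34440; current 3·993 + 2·489 + 6·1295 + 7·679 + 5·422 = 18590; the counterweight supplies 15850, so x = 15850/17 ≈ 932.35.
y: target moment 40×517 = 20680; current 3·447 + 2·296 + 6·739 + 7·981 + 5·432 = 15394; the counterweight supplies 5286, so y = 5286/17 ≈ 310.94.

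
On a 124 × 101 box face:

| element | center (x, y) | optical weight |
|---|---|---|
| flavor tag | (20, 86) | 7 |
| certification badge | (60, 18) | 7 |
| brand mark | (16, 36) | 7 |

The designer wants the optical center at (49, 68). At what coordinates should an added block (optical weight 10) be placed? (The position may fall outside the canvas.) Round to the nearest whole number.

New total weight: (7 + 7 + 7) + 10 = 31.
x: target moment 31×49 = 1519; current 7·20 + 7·60 + 7·16 = 672; the added block supplies 847, so x = 847/10 ≈ 84.70.
y: target moment 31×68 = 2108; current 7·86 + 7·18 + 7·36 = 980; the added block supplies 1128, so y = 1128/10 ≈ 112.80.

(85, 113)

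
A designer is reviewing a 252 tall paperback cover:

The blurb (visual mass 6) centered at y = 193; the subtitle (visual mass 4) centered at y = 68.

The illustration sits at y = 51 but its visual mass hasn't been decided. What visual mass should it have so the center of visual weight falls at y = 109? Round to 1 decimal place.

w ≈ 5.9

Fixed elements: Σw = 6 + 4 = 10, Σw·y = 6·193 + 4·68 = 1430.
Balance at y = 109 requires (1430 + w·51) / (10 + w) = 109.
Rearranging, w·(51 − 109) = 109·10 − 1430 = -340, so w ≈ -340/-58 = 5.86.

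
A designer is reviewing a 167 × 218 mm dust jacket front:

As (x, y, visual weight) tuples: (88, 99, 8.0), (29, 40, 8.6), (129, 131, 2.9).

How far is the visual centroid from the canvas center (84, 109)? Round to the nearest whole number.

≈ 35 mm

Σw = 8.0 + 8.6 + 2.9 = 19.5.
x-moment: 8.0·88 + 8.6·29 + 2.9·129 = 1327.5; centroid 1327.5/19.5 ≈ 68.08.
y-moment: 8.0·99 + 8.6·40 + 2.9·131 = 1515.9; centroid 1515.9/19.5 ≈ 77.74.
Offset from (84, 109): Δx ≈ -15.92, Δy ≈ -31.26; distance = √(Δx² + Δy²) ≈ 35.08.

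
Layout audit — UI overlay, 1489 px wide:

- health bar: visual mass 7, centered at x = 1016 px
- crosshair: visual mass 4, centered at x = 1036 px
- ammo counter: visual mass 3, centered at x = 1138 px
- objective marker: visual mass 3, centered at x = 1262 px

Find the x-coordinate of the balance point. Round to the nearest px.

Σw = 7 + 4 + 3 + 3 = 17.
x-moment: 7·1016 + 4·1036 + 3·1138 + 3·1262 = 18456; centroid 18456/17 ≈ 1085.65.

x ≈ 1086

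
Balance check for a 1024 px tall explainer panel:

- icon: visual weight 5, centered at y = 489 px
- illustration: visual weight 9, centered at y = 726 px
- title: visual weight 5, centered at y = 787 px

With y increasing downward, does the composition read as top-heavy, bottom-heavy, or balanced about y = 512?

Total weight = 5 + 9 + 5 = 19.
y: (5·489 + 9·726 + 5·787) / 19 = 12914 / 19 ≈ 679.68
679.7 lies below (larger y than) the midline 512, so the layout is bottom-heavy.

bottom-heavy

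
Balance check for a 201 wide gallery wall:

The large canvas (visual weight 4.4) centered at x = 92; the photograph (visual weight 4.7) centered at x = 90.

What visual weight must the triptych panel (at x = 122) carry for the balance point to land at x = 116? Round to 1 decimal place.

Fixed elements: Σw = 4.4 + 4.7 = 9.1, Σw·x = 4.4·92 + 4.7·90 = 827.8.
For the centroid to hit 116: (827.8 + w·122) / (9.1 + w) = 116.
So w = (116·9.1 − 827.8)/(122 − 116) = 227.8/6 ≈ 37.97.

w ≈ 38.0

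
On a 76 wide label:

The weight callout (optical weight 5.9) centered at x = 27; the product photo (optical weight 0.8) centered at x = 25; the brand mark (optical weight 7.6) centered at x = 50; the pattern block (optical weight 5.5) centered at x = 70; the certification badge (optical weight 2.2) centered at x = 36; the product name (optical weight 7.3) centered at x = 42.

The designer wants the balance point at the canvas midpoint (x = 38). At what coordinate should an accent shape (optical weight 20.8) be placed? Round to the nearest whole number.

x ≈ 28

New total weight: (5.9 + 0.8 + 7.6 + 5.5 + 2.2 + 7.3) + 20.8 = 50.1.
x: target moment 50.1×38 = 1903.8; current 5.9·27 + 0.8·25 + 7.6·50 + 5.5·70 + 2.2·36 + 7.3·42 = 1330.1; the accent shape supplies 573.7, so x = 573.7/20.8 ≈ 27.58.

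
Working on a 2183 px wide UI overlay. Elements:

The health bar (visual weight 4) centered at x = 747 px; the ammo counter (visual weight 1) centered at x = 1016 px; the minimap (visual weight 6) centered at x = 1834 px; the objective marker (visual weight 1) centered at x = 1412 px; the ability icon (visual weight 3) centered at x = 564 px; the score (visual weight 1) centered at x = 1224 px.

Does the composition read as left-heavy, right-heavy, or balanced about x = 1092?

Total weight = 4 + 1 + 6 + 1 + 3 + 1 = 16.
Σw·x = 4·747 + 1·1016 + 6·1834 + 1·1412 + 3·564 + 1·1224 = 19336, so x̄ = 19336/16 ≈ 1208.50.
1208.5 lies right of the midline 1092, so the layout is right-heavy.

right-heavy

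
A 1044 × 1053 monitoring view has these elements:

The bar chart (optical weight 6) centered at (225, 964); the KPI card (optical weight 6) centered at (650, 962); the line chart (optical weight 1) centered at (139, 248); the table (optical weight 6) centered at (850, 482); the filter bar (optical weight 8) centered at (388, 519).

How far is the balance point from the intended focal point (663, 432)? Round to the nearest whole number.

Total weight = 6 + 6 + 1 + 6 + 8 = 27.
x-moment: 6·225 + 6·650 + 1·139 + 6·850 + 8·388 = 13593; centroid 13593/27 ≈ 503.44.
y-moment: 6·964 + 6·962 + 1·248 + 6·482 + 8·519 = 18848; centroid 18848/27 ≈ 698.07.
Offset from (663, 432): Δx ≈ -159.56, Δy ≈ 266.07; distance = √(Δx² + Δy²) ≈ 310.25.

≈ 310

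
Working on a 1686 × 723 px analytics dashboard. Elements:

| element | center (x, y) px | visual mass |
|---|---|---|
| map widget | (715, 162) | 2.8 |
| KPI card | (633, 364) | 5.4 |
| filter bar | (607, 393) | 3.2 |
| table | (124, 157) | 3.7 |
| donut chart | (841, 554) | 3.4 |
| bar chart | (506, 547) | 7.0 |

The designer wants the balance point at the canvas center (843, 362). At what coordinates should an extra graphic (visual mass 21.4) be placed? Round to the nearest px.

(1183, 327)

New total weight: (2.8 + 5.4 + 3.2 + 3.7 + 3.4 + 7.0) + 21.4 = 46.9.
x: target moment 46.9×843 = 39536.7; current 2.8·715 + 5.4·633 + 3.2·607 + 3.7·124 + 3.4·841 + 7.0·506 = 14222.8; the extra graphic supplies 25313.9, so x = 25313.9/21.4 ≈ 1182.89.
y: target moment 46.9×362 = 16977.8; current 2.8·162 + 5.4·364 + 3.2·393 + 3.7·157 + 3.4·554 + 7.0·547 = 9970.3; the extra graphic supplies 7007.5, so y = 7007.5/21.4 ≈ 327.45.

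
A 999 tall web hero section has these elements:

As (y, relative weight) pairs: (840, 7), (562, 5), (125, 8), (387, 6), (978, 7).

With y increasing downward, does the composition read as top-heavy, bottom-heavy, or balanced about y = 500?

bottom-heavy

Weights sum to 7 + 5 + 8 + 6 + 7 = 33.
Σw·y = 7·840 + 5·562 + 8·125 + 6·387 + 7·978 = 18858, so ȳ = 18858/33 ≈ 571.45.
Since 571.5 is below (larger y than) 500, the composition reads bottom-heavy.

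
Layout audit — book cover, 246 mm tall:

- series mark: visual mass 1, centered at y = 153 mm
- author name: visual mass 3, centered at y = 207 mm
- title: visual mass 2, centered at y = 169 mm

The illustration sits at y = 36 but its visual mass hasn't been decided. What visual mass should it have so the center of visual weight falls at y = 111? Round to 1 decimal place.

w ≈ 5.9

Fixed elements: Σw = 1 + 3 + 2 = 6, Σw·y = 1·153 + 3·207 + 2·169 = 1112.
Balance at y = 111 requires (1112 + w·36) / (6 + w) = 111.
Solving: w = (111·6 − 1112) / (36 − 111) = -446 / -75 ≈ 5.95.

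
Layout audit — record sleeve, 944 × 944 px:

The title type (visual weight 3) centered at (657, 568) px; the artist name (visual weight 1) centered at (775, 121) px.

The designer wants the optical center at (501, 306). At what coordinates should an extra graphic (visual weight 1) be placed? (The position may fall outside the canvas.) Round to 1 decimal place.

With the extra graphic, Σw becomes 3 + 1 + 1 = 5.
x: need Σw·x = 5·501 = 2505. Existing = 3·657 + 1·775 = 2746. Remainder -241 / 1 ≈ -241.00.
y: need Σw·y = 5·306 = 1530. Existing = 3·568 + 1·121 = 1825. Remainder -295 / 1 ≈ -295.00.

(-241.0, -295.0)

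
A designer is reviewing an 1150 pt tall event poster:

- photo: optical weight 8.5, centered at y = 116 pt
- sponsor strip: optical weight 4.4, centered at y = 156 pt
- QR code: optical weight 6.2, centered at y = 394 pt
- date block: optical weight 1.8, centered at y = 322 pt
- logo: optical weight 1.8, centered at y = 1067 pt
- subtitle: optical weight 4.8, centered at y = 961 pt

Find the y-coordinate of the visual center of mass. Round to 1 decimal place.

y ≈ 408.3

Total weight = 8.5 + 4.4 + 6.2 + 1.8 + 1.8 + 4.8 = 27.5.
y: (8.5·116 + 4.4·156 + 6.2·394 + 1.8·322 + 1.8·1067 + 4.8·961) / 27.5 = 11228.2 / 27.5 ≈ 408.30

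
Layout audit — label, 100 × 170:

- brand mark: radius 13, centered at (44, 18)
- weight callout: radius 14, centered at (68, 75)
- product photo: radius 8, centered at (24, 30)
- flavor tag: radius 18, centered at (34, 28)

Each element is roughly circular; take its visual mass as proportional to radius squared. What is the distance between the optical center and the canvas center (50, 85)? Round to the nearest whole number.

≈ 47

r² weights: brand mark 13² = 169, weight callout 14² = 196, product photo 8² = 64, flavor tag 18² = 324. Total = 753.
x: (169·44 + 196·68 + 64·24 + 324·34) / 753 = 33316 / 753 ≈ 44.24
y: (169·18 + 196·75 + 64·30 + 324·28) / 753 = 28734 / 753 ≈ 38.16
Relative to (50, 85): Δ = (-5.76, -46.84); |Δ| = √(-5.76² + -46.84²) ≈ 47.19.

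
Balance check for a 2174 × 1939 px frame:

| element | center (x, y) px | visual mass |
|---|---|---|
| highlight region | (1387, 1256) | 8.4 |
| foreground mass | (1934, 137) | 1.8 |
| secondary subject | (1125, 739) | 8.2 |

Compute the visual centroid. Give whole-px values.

Weights sum to 8.4 + 1.8 + 8.2 = 18.4.
x: (8.4·1387 + 1.8·1934 + 8.2·1125) / 18.4 = 24357.0 / 18.4 ≈ 1323.75
y: (8.4·1256 + 1.8·137 + 8.2·739) / 18.4 = 16856.8 / 18.4 ≈ 916.13

(1324, 916)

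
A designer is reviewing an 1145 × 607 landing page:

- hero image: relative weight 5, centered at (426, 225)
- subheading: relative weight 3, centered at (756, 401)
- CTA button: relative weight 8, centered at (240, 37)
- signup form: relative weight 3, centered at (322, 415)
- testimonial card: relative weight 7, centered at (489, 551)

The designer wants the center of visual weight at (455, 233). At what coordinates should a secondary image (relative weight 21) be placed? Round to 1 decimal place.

(508.5, 153.6)

After adding the secondary image, total weight = 5 + 3 + 8 + 3 + 7 + 21 = 47.
x: target moment 47×455 = 21385; current 5·426 + 3·756 + 8·240 + 3·322 + 7·489 = 10707; the secondary image supplies 10678, so x = 10678/21 ≈ 508.48.
y: target moment 47×233 = 10951; current 5·225 + 3·401 + 8·37 + 3·415 + 7·551 = 7726; the secondary image supplies 3225, so y = 3225/21 ≈ 153.57.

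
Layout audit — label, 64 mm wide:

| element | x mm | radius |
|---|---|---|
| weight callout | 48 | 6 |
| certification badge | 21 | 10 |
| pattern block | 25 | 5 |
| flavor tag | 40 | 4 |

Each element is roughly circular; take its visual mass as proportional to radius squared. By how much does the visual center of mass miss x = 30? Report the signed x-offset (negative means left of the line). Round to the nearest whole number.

≈ -1 mm

Weights ∝ r²: weight callout 6² = 36, certification badge 10² = 100, pattern block 5² = 25, flavor tag 4² = 16; Σw = 177.
Σw·x = 36·48 + 100·21 + 25·25 + 16·40 = 5093, so x̄ = 5093/177 ≈ 28.77.
Difference: 28.77 − 30 ≈ -1.23.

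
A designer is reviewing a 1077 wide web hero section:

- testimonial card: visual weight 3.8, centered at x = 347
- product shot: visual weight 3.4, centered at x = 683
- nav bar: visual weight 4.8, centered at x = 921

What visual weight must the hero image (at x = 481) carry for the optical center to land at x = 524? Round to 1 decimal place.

Fixed elements: Σw = 3.8 + 3.4 + 4.8 = 12.0, Σw·x = 3.8·347 + 3.4·683 + 4.8·921 = 8061.6.
Balance at x = 524 requires (8061.6 + w·481) / (12.0 + w) = 524.
Solving: w = (524·12.0 − 8061.6) / (481 − 524) = -1773.6 / -43 ≈ 41.25.

w ≈ 41.2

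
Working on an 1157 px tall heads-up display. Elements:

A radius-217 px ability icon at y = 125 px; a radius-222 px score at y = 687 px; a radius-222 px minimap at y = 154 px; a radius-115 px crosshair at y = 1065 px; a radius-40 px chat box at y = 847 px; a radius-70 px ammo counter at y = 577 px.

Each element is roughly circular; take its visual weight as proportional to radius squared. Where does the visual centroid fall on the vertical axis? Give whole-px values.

Weights ∝ r²: ability icon 217² = 47089, score 222² = 49284, minimap 222² = 49284, crosshair 115² = 13225, chat box 40² = 1600, ammo counter 70² = 4900; Σw = 165382.
Σw·y = 65601094; ȳ = 65601094/165382 ≈ 396.66.

y ≈ 397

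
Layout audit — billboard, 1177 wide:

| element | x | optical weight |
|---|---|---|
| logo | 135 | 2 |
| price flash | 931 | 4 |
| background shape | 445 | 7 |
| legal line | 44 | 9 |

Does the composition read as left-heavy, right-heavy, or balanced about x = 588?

Σw = 2 + 4 + 7 + 9 = 22.
Σw·x = 2·135 + 4·931 + 7·445 + 9·44 = 7505, so x̄ = 7505/22 ≈ 341.14.
Since 341.1 is left of 588, the composition reads left-heavy.

left-heavy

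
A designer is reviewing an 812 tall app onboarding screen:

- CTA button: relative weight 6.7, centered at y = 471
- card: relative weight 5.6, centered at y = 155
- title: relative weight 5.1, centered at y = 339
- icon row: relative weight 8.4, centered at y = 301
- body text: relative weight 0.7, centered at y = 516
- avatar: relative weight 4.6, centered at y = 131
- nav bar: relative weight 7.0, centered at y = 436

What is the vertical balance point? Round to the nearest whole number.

y ≈ 323

Weights sum to 6.7 + 5.6 + 5.1 + 8.4 + 0.7 + 4.6 + 7.0 = 38.1.
y: moment 12296.8 / weight 38.1 ≈ 322.75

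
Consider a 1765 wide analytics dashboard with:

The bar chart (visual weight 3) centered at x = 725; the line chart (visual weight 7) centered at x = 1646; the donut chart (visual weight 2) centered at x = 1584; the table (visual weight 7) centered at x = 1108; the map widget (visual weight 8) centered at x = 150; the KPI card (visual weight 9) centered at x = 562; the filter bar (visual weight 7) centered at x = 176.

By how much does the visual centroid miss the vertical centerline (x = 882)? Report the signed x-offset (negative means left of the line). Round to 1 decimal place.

Weights sum to 3 + 7 + 2 + 7 + 8 + 9 + 7 = 43.
Σw·x = 32111; x̄ = 32111/43 ≈ 746.77.
Against x = 882, that's 746.77 − 882 = -135.23.

≈ -135.2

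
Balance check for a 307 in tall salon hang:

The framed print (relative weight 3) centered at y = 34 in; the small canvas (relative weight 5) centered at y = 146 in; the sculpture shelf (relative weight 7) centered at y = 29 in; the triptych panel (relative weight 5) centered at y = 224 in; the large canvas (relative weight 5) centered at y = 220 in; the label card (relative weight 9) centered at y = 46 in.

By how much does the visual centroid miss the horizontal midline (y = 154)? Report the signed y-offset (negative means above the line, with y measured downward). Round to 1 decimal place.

Weights sum to 3 + 5 + 7 + 5 + 5 + 9 = 34.
y: (3·34 + 5·146 + 7·29 + 5·224 + 5·220 + 9·46) / 34 = 3669 / 34 ≈ 107.91
Against y = 154, that's 107.91 − 154 = -46.09.

≈ -46.1 in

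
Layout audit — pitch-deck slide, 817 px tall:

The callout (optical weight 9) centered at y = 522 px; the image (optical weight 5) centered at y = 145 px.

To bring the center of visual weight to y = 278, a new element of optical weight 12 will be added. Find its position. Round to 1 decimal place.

y ≈ 150.4

New total weight: (9 + 5) + 12 = 26.
y: target moment 26×278 = 7228; current 9·522 + 5·145 = 5423; the new element supplies 1805, so y = 1805/12 ≈ 150.42.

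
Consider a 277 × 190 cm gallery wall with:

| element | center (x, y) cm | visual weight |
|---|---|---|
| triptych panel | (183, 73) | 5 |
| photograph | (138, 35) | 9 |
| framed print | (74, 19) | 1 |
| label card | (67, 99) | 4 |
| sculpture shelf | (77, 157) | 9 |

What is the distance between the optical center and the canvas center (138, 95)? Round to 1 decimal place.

Weights sum to 5 + 9 + 1 + 4 + 9 = 28.
x: (5·183 + 9·138 + 1·74 + 4·67 + 9·77) / 28 = 3192 / 28 ≈ 114.00
y: (5·73 + 9·35 + 1·19 + 4·99 + 9·157) / 28 = 2508 / 28 ≈ 89.57
Offset from (138, 95): Δx ≈ -24.00, Δy ≈ -5.43; distance = √(Δx² + Δy²) ≈ 24.61.

≈ 24.6 cm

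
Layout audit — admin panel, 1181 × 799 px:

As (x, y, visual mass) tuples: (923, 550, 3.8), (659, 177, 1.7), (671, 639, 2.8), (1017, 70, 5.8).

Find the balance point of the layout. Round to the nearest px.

(880, 325)

Weights sum to 3.8 + 1.7 + 2.8 + 5.8 = 14.1.
x-moment: 3.8·923 + 1.7·659 + 2.8·671 + 5.8·1017 = 12405.1; centroid 12405.1/14.1 ≈ 879.79.
y-moment: 3.8·550 + 1.7·177 + 2.8·639 + 5.8·70 = 4586.1; centroid 4586.1/14.1 ≈ 325.26.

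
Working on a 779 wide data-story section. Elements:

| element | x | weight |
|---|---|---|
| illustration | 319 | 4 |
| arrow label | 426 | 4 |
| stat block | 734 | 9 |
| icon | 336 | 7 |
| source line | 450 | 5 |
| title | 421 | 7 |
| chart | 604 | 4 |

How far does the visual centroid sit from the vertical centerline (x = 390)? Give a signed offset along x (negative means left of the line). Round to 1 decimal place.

Weights sum to 4 + 4 + 9 + 7 + 5 + 7 + 4 = 40.
x-moment: 4·319 + 4·426 + 9·734 + 7·336 + 5·450 + 7·421 + 4·604 = 19551; centroid 19551/40 ≈ 488.77.
Difference: 488.77 − 390 ≈ 98.77.

≈ 98.8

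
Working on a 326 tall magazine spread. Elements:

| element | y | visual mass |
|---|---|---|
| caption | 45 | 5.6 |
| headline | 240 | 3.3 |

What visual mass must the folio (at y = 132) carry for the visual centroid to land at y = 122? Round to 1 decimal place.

Known weights sum to 5.6 + 3.3 = 8.9; their moment is 5.6·45 + 3.3·240 = 1044.0.
Balance at y = 122 requires (1044.0 + w·132) / (8.9 + w) = 122.
Solving: w = (122·8.9 − 1044.0) / (132 − 122) = 41.8 / 10 ≈ 4.18.

w ≈ 4.2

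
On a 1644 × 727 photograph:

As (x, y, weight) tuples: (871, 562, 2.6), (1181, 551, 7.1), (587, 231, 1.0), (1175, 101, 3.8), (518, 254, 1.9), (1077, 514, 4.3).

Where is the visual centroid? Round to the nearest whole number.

(1030, 419)

Weights sum to 2.6 + 7.1 + 1.0 + 3.8 + 1.9 + 4.3 = 20.7.
Σw·x = 2.6·871 + 7.1·1181 + 1.0·587 + 3.8·1175 + 1.9·518 + 4.3·1077 = 21317.0, so x̄ = 21317.0/20.7 ≈ 1029.81.
Σw·y = 2.6·562 + 7.1·551 + 1.0·231 + 3.8·101 + 1.9·254 + 4.3·514 = 8680.9, so ȳ = 8680.9/20.7 ≈ 419.37.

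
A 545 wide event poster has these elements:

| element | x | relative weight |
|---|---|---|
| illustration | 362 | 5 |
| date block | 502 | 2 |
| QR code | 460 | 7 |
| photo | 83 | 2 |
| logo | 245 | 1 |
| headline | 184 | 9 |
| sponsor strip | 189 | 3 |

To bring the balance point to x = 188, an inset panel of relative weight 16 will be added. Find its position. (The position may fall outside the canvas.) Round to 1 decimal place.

x ≈ -13.0

New total weight: (5 + 2 + 7 + 2 + 1 + 9 + 3) + 16 = 45.
x: target moment 45×188 = 8460; current 5·362 + 2·502 + 7·460 + 2·83 + 1·245 + 9·184 + 3·189 = 8668; the inset panel supplies -208, so x = -208/16 ≈ -13.00.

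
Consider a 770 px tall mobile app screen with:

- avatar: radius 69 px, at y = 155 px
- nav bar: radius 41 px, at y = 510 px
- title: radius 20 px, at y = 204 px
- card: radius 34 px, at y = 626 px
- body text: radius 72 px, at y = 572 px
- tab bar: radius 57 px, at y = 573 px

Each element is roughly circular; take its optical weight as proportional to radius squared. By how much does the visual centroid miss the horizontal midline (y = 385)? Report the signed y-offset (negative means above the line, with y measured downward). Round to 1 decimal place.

≈ 54.9 px

Weights ∝ r²: avatar 69² = 4761, nav bar 41² = 1681, title 20² = 400, card 34² = 1156, body text 72² = 5184, tab bar 57² = 3249; Σw = 16431.
Σw·y = 4761·155 + 1681·510 + 400·204 + 1156·626 + 5184·572 + 3249·573 = 7227446, so ȳ = 7227446/16431 ≈ 439.87.
Offset from y = 385: 439.87 − 385 ≈ 54.87.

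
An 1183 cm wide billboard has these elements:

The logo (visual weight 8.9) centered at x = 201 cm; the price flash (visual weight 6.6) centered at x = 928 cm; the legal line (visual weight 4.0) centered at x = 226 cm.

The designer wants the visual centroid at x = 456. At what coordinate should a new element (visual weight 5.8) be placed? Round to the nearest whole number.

x ≈ 469

After adding the new element, total weight = 8.9 + 6.6 + 4.0 + 5.8 = 25.3.
Along x: (8817.7 + 5.8·x) / 25.3 = 456 (existing moment 8.9·201 + 6.6·928 + 4.0·226 = 8817.7) ⇒ x = (11536.8 − 8817.7) / 5.8 ≈ 468.81.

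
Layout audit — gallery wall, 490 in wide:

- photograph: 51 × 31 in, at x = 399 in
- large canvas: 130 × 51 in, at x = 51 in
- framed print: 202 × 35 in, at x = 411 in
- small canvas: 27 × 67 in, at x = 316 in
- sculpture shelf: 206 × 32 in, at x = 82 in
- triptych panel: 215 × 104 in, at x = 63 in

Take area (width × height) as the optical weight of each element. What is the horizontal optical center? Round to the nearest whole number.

Taking area as weight: photograph 51·31 = 1581, large canvas 130·51 = 6630, framed print 202·35 = 7070, small canvas 27·67 = 1809, sculpture shelf 206·32 = 6592, triptych panel 215·104 = 22360. Sum 46042.
x-moment: 1581·399 + 6630·51 + 7070·411 + 1809·316 + 6592·82 + 22360·63 = 6395587; centroid 6395587/46042 ≈ 138.91.

x ≈ 139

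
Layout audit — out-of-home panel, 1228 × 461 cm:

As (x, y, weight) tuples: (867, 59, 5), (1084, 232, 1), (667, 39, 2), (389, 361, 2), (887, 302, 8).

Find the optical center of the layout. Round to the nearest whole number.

Total weight = 5 + 1 + 2 + 2 + 8 = 18.
x: (5·867 + 1·1084 + 2·667 + 2·389 + 8·887) / 18 = 14627 / 18 ≈ 812.61
y: (5·59 + 1·232 + 2·39 + 2·361 + 8·302) / 18 = 3743 / 18 ≈ 207.94

(813, 208)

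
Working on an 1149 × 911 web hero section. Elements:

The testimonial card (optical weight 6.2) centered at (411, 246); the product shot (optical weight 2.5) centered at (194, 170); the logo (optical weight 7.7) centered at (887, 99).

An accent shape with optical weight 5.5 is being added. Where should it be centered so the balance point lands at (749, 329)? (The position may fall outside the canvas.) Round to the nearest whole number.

New total weight: (6.2 + 2.5 + 7.7) + 5.5 = 21.9.
x: need Σw·x = 21.9·749 = 16403.1. Existing = 6.2·411 + 2.5·194 + 7.7·887 = 9863.1. Remainder 6540.0 / 5.5 ≈ 1189.09.
y: need Σw·y = 21.9·329 = 7205.1. Existing = 6.2·246 + 2.5·170 + 7.7·99 = 2712.5. Remainder 4492.6 / 5.5 ≈ 816.84.

(1189, 817)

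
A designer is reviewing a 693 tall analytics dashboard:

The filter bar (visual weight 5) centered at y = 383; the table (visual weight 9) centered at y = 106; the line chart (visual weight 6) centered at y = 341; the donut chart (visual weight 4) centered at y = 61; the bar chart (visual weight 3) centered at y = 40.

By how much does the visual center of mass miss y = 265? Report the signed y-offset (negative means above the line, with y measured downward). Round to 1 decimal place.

≈ -69.5

Weights sum to 5 + 9 + 6 + 4 + 3 = 27.
Σw·y = 5·383 + 9·106 + 6·341 + 4·61 + 3·40 = 5279, so ȳ = 5279/27 ≈ 195.52.
Difference: 195.52 − 265 ≈ -69.48.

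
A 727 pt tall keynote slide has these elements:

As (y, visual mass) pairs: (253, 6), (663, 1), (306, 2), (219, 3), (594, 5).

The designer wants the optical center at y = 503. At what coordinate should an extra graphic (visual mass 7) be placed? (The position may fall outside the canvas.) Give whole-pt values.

y ≈ 807

After adding the extra graphic, total weight = 6 + 1 + 2 + 3 + 5 + 7 = 24.
y: need Σw·y = 24·503 = 12072. Existing = 6·253 + 1·663 + 2·306 + 3·219 + 5·594 = 6420. Remainder 5652 / 7 ≈ 807.43.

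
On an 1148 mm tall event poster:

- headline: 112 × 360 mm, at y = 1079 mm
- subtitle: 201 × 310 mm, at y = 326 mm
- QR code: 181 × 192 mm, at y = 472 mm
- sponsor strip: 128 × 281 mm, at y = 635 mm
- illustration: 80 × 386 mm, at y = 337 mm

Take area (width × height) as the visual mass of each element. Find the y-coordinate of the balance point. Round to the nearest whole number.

Taking area as weight: headline 112·360 = 40320, subtitle 201·310 = 62310, QR code 181·192 = 34752, sponsor strip 128·281 = 35968, illustration 80·386 = 30880. Sum 204230.
Σw·y = 40320·1079 + 62310·326 + 34752·472 + 35968·635 + 30880·337 = 113467524, so ȳ = 113467524/204230 ≈ 555.59.

y ≈ 556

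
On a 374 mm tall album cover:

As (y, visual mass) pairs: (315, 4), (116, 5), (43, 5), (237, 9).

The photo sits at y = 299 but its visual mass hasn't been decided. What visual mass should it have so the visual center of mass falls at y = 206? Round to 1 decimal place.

w ≈ 5.9

Fixed elements: Σw = 4 + 5 + 5 + 9 = 23, Σw·y = 4·315 + 5·116 + 5·43 + 9·237 = 4188.
For the centroid to hit 206: (4188 + w·299) / (23 + w) = 206.
Solving: w = (206·23 − 4188) / (299 − 206) = 550 / 93 ≈ 5.91.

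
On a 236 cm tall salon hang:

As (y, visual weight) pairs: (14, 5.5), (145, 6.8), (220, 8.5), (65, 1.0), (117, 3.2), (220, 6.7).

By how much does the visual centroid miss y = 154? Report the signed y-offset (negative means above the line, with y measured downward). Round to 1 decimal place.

≈ -1.1 cm

Weights sum to 5.5 + 6.8 + 8.5 + 1.0 + 3.2 + 6.7 = 31.7.
y: (5.5·14 + 6.8·145 + 8.5·220 + 1.0·65 + 3.2·117 + 6.7·220) / 31.7 = 4846.4 / 31.7 ≈ 152.88
Offset from y = 154: 152.88 − 154 ≈ -1.12.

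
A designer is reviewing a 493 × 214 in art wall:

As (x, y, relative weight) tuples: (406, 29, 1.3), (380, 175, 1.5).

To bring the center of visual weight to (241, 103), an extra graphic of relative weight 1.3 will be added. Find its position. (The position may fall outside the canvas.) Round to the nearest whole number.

(-84, 94)

New total weight: (1.3 + 1.5) + 1.3 = 4.1.
Along x: (1097.8 + 1.3·x) / 4.1 = 241 (existing moment 1.3·406 + 1.5·380 = 1097.8) ⇒ x = (988.1 − 1097.8) / 1.3 ≈ -84.38.
Along y: (300.2 + 1.3·y) / 4.1 = 103 (existing moment 1.3·29 + 1.5·175 = 300.2) ⇒ y = (422.3 − 300.2) / 1.3 ≈ 93.92.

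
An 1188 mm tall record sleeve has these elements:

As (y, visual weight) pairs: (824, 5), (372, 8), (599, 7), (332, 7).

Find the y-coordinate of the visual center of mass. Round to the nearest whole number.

y ≈ 504

Total weight = 5 + 8 + 7 + 7 = 27.
Σw·y = 5·824 + 8·372 + 7·599 + 7·332 = 13613, so ȳ = 13613/27 ≈ 504.19.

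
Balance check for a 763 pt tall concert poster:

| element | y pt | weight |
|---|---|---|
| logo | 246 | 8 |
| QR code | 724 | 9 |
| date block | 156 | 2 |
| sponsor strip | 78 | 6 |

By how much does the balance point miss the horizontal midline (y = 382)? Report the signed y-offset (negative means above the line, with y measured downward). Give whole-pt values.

Weights sum to 8 + 9 + 2 + 6 = 25.
y: (8·246 + 9·724 + 2·156 + 6·78) / 25 = 9264 / 25 ≈ 370.56
Offset from y = 382: 370.56 − 382 ≈ -11.44.

≈ -11 pt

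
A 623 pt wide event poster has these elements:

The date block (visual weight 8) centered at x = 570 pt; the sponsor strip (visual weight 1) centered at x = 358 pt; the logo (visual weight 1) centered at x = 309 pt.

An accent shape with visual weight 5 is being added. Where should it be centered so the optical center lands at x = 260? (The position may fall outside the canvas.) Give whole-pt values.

x ≈ -265

After adding the accent shape, total weight = 8 + 1 + 1 + 5 = 15.
Along x: (5227 + 5·x) / 15 = 260 (existing moment 8·570 + 1·358 + 1·309 = 5227) ⇒ x = (3900 − 5227) / 5 ≈ -265.40.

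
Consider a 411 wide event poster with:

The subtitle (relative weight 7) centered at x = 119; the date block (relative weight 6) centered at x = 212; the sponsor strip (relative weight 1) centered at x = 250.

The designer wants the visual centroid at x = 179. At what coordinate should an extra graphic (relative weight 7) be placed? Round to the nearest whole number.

x ≈ 201

New total weight: (7 + 6 + 1) + 7 = 21.
Along x: (2355 + 7·x) / 21 = 179 (existing moment 7·119 + 6·212 + 1·250 = 2355) ⇒ x = (3759 − 2355) / 7 ≈ 200.57.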